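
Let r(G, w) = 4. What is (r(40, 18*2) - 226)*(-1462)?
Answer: 324564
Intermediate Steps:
(r(40, 18*2) - 226)*(-1462) = (4 - 226)*(-1462) = -222*(-1462) = 324564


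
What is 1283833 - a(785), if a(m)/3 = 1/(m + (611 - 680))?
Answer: 919224425/716 ≈ 1.2838e+6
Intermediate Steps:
a(m) = 3/(-69 + m) (a(m) = 3/(m + (611 - 680)) = 3/(m - 69) = 3/(-69 + m))
1283833 - a(785) = 1283833 - 3/(-69 + 785) = 1283833 - 3/716 = 919224425/716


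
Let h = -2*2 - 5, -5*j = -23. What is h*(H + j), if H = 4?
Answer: -387/5 ≈ -77.400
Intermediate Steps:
j = 23/5 (j = -⅕*(-23) = 23/5 ≈ 4.6000)
h = -9 (h = -4 - 5 = -9)
h*(H + j) = -9*(4 + 23/5) = -9*43/5 = -387/5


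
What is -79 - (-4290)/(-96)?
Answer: -1979/16 ≈ -123.69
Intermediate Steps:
-79 - (-4290)/(-96) = -79 - (-4290)*(-1)/96 = -79 - 55*13/16 = -79 - 715/16 = -1979/16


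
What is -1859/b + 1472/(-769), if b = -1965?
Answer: -1462909/1511085 ≈ -0.96812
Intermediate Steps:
-1859/b + 1472/(-769) = -1859/(-1965) + 1472/(-769) = -1859*(-1/1965) + 1472*(-1/769) = 1859/1965 - 1472/769 = -1462909/1511085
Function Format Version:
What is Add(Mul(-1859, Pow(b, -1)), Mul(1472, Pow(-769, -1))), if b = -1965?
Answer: Rational(-1462909, 1511085) ≈ -0.96812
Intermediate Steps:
Add(Mul(-1859, Pow(b, -1)), Mul(1472, Pow(-769, -1))) = Add(Mul(-1859, Pow(-1965, -1)), Mul(1472, Pow(-769, -1))) = Add(Mul(-1859, Rational(-1, 1965)), Mul(1472, Rational(-1, 769))) = Add(Rational(1859, 1965), Rational(-1472, 769)) = Rational(-1462909, 1511085)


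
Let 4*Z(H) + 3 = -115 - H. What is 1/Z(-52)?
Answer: -2/33 ≈ -0.060606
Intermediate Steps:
Z(H) = -59/2 - H/4 (Z(H) = -¾ + (-115 - H)/4 = -¾ + (-115/4 - H/4) = -59/2 - H/4)
1/Z(-52) = 1/(-59/2 - ¼*(-52)) = 1/(-59/2 + 13) = 1/(-33/2) = -2/33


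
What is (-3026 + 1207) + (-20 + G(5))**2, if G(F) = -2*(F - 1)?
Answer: -1035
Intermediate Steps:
G(F) = 2 - 2*F (G(F) = -2*(-1 + F) = 2 - 2*F)
(-3026 + 1207) + (-20 + G(5))**2 = (-3026 + 1207) + (-20 + (2 - 2*5))**2 = -1819 + (-20 + (2 - 10))**2 = -1819 + (-20 - 8)**2 = -1819 + (-28)**2 = -1819 + 784 = -1035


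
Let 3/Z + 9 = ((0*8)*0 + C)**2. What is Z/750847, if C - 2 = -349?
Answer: 3/90401978800 ≈ 3.3185e-11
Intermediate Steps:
C = -347 (C = 2 - 349 = -347)
Z = 3/120400 (Z = 3/(-9 + ((0*8)*0 - 347)**2) = 3/(-9 + (0*0 - 347)**2) = 3/(-9 + (0 - 347)**2) = 3/(-9 + (-347)**2) = 3/(-9 + 120409) = 3/120400 ≈ 2.4917e-5)
Z/750847 = (3/120400)/750847 = (3/120400)*(1/750847) = 3/90401978800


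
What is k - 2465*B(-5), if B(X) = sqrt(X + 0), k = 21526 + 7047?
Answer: 28573 - 2465*I*sqrt(5) ≈ 28573.0 - 5511.9*I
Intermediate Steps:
k = 28573
B(X) = sqrt(X)
k - 2465*B(-5) = 28573 - 2465*sqrt(-5) = 28573 - 2465*I*sqrt(5)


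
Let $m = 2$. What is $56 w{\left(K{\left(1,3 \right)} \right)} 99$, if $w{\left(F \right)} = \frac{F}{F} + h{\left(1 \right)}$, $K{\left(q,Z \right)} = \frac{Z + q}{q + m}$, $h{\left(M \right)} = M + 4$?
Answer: $33264$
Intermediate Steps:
$h{\left(M \right)} = 4 + M$
$K{\left(q,Z \right)} = \frac{Z + q}{2 + q}$ ($K{\left(q,Z \right)} = \frac{Z + q}{q + 2} = \frac{Z + q}{2 + q}$)
$w{\left(F \right)} = 6$ ($w{\left(F \right)} = \frac{F}{F} + \left(4 + 1\right) = 1 + 5 = 6$)
$56 w{\left(K{\left(1,3 \right)} \right)} 99 = 56 \cdot 6 \cdot 99 = 336 \cdot 99 = 33264$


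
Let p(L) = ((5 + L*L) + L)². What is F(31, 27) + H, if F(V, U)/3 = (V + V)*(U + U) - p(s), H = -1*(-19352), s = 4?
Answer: 27521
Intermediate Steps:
p(L) = (5 + L + L²)² (p(L) = ((5 + L²) + L)² = (5 + L + L²)²)
H = 19352
F(V, U) = -1875 + 12*U*V (F(V, U) = 3*((V + V)*(U + U) - (5 + 4 + 4²)²) = 3*((2*V)*(2*U) - (5 + 4 + 16)²) = 3*(4*U*V - 1*25²) = 3*(4*U*V - 1*625) = 3*(4*U*V - 625) = 3*(-625 + 4*U*V) = -1875 + 12*U*V)
F(31, 27) + H = (-1875 + 12*27*31) + 19352 = (-1875 + 10044) + 19352 = 8169 + 19352 = 27521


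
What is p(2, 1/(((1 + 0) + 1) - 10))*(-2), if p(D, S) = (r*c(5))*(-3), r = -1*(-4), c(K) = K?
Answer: 120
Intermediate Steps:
r = 4
p(D, S) = -60 (p(D, S) = (4*5)*(-3) = 20*(-3) = -60)
p(2, 1/(((1 + 0) + 1) - 10))*(-2) = -60*(-2) = 120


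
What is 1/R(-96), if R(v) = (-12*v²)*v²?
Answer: -1/1019215872 ≈ -9.8115e-10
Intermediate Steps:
R(v) = -12*v⁴
1/R(-96) = 1/(-12*(-96)⁴) = 1/(-12*84934656) = 1/(-1019215872) = -1/1019215872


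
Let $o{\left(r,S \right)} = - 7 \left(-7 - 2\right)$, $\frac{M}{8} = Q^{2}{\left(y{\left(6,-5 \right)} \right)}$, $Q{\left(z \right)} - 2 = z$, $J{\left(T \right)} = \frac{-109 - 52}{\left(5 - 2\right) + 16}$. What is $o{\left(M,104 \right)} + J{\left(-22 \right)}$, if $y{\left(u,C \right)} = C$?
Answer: $\frac{1036}{19} \approx 54.526$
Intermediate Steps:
$J{\left(T \right)} = - \frac{161}{19}$ ($J{\left(T \right)} = - \frac{161}{\left(5 - 2\right) + 16} = - \frac{161}{3 + 16} = - \frac{161}{19}$)
$Q{\left(z \right)} = 2 + z$
$M = 72$ ($M = 8 \left(2 - 5\right)^{2} = 8 \left(-3\right)^{2} = 8 \cdot 9 = 72$)
$o{\left(r,S \right)} = 63$ ($o{\left(r,S \right)} = \left(-7\right) \left(-9\right) = 63$)
$o{\left(M,104 \right)} + J{\left(-22 \right)} = 63 - \frac{161}{19} = \frac{1036}{19}$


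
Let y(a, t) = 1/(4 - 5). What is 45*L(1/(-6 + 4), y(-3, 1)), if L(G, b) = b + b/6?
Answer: -105/2 ≈ -52.500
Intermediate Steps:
y(a, t) = -1 (y(a, t) = 1/(-1) = -1)
L(G, b) = 7*b/6 (L(G, b) = b + b*(1/6) = b + b/6 = 7*b/6)
45*L(1/(-6 + 4), y(-3, 1)) = 45*((7/6)*(-1)) = 45*(-7/6) = -105/2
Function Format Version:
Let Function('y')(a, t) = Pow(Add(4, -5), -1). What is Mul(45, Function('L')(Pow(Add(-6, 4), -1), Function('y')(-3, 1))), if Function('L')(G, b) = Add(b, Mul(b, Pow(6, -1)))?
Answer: Rational(-105, 2) ≈ -52.500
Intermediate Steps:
Function('y')(a, t) = -1 (Function('y')(a, t) = Pow(-1, -1) = -1)
Function('L')(G, b) = Mul(Rational(7, 6), b) (Function('L')(G, b) = Add(b, Mul(b, Rational(1, 6))) = Add(b, Mul(Rational(1, 6), b)) = Mul(Rational(7, 6), b))
Mul(45, Function('L')(Pow(Add(-6, 4), -1), Function('y')(-3, 1))) = Mul(45, Mul(Rational(7, 6), -1)) = Mul(45, Rational(-7, 6)) = Rational(-105, 2)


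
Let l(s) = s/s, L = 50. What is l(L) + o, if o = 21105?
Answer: 21106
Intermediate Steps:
l(s) = 1
l(L) + o = 1 + 21105 = 21106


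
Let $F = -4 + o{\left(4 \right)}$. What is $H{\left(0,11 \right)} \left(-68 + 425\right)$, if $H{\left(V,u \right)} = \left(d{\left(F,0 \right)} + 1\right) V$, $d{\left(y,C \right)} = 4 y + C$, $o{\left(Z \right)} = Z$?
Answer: $0$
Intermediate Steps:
$F = 0$ ($F = -4 + 4 = 0$)
$d{\left(y,C \right)} = C + 4 y$
$H{\left(V,u \right)} = V$ ($H{\left(V,u \right)} = \left(\left(0 + 4 \cdot 0\right) + 1\right) V = \left(\left(0 + 0\right) + 1\right) V = \left(0 + 1\right) V = 1 V = V$)
$H{\left(0,11 \right)} \left(-68 + 425\right) = 0 \left(-68 + 425\right) = 0 \cdot 357 = 0$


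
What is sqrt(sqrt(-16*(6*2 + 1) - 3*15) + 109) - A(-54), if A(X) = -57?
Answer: 57 + sqrt(109 + I*sqrt(253)) ≈ 67.468 + 0.75975*I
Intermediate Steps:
sqrt(sqrt(-16*(6*2 + 1) - 3*15) + 109) - A(-54) = sqrt(sqrt(-16*(6*2 + 1) - 3*15) + 109) - 1*(-57) = sqrt(sqrt(-16*(12 + 1) - 1*45) + 109) + 57 = sqrt(sqrt(-16*13 - 45) + 109) + 57 = sqrt(sqrt(-208 - 45) + 109) + 57 = sqrt(sqrt(-253) + 109) + 57 = sqrt(I*sqrt(253) + 109) + 57 = sqrt(109 + I*sqrt(253)) + 57 = 57 + sqrt(109 + I*sqrt(253))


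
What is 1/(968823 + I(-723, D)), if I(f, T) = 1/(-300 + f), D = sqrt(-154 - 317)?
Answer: 1023/991105928 ≈ 1.0322e-6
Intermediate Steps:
D = I*sqrt(471) (D = sqrt(-471) = I*sqrt(471) ≈ 21.703*I)
1/(968823 + I(-723, D)) = 1/(968823 + 1/(-300 - 723)) = 1/(968823 + 1/(-1023)) = 1/(968823 - 1/1023) = 1/(991105928/1023) = 1023/991105928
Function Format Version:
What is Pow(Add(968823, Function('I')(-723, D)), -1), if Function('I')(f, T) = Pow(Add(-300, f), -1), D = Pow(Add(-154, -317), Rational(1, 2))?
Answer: Rational(1023, 991105928) ≈ 1.0322e-6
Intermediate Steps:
D = Mul(I, Pow(471, Rational(1, 2))) (D = Pow(-471, Rational(1, 2)) = Mul(I, Pow(471, Rational(1, 2))) ≈ Mul(21.703, I))
Pow(Add(968823, Function('I')(-723, D)), -1) = Pow(Add(968823, Pow(Add(-300, -723), -1)), -1) = Pow(Add(968823, Pow(-1023, -1)), -1) = Pow(Add(968823, Rational(-1, 1023)), -1) = Pow(Rational(991105928, 1023), -1) = Rational(1023, 991105928)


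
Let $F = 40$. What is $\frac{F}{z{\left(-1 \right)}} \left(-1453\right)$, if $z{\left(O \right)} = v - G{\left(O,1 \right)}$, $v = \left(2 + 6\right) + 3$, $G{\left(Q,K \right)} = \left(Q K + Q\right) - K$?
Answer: $- \frac{29060}{7} \approx -4151.4$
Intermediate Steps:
$G{\left(Q,K \right)} = Q - K + K Q$ ($G{\left(Q,K \right)} = \left(K Q + Q\right) - K = \left(Q + K Q\right) - K = Q - K + K Q$)
$v = 11$ ($v = 8 + 3 = 11$)
$z{\left(O \right)} = 12 - 2 O$ ($z{\left(O \right)} = 11 - \left(O - 1 + 1 O\right) = 11 - \left(O - 1 + O\right) = 11 - \left(-1 + 2 O\right) = 12 - 2 O$)
$\frac{F}{z{\left(-1 \right)}} \left(-1453\right) = \frac{40}{12 - -2} \left(-1453\right) = \frac{40}{12 + 2} \left(-1453\right) = \frac{40}{14} \left(-1453\right) = 40 \cdot \frac{1}{14} \left(-1453\right) = \frac{20}{7} \left(-1453\right) = - \frac{29060}{7}$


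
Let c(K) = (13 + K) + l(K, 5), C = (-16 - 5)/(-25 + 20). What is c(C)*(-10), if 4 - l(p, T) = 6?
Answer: -152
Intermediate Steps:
C = 21/5 (C = -21/(-5) = -21*(-⅕) = 21/5 ≈ 4.2000)
l(p, T) = -2 (l(p, T) = 4 - 1*6 = 4 - 6 = -2)
c(K) = 11 + K (c(K) = (13 + K) - 2 = 11 + K)
c(C)*(-10) = (11 + 21/5)*(-10) = (76/5)*(-10) = -152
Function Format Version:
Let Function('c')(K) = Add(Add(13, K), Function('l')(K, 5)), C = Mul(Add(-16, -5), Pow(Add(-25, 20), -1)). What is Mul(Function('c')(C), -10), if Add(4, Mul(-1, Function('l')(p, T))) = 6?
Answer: -152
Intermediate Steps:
C = Rational(21, 5) (C = Mul(-21, Pow(-5, -1)) = Mul(-21, Rational(-1, 5)) = Rational(21, 5) ≈ 4.2000)
Function('l')(p, T) = -2 (Function('l')(p, T) = Add(4, Mul(-1, 6)) = Add(4, -6) = -2)
Function('c')(K) = Add(11, K) (Function('c')(K) = Add(Add(13, K), -2) = Add(11, K))
Mul(Function('c')(C), -10) = Mul(Add(11, Rational(21, 5)), -10) = Mul(Rational(76, 5), -10) = -152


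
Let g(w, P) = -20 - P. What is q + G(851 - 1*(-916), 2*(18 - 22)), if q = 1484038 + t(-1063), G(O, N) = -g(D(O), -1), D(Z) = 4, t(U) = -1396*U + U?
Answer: 2966942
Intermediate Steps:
t(U) = -1395*U
G(O, N) = 19 (G(O, N) = -(-20 - 1*(-1)) = -(-20 + 1) = -1*(-19) = 19)
q = 2966923 (q = 1484038 - 1395*(-1063) = 1484038 + 1482885 = 2966923)
q + G(851 - 1*(-916), 2*(18 - 22)) = 2966923 + 19 = 2966942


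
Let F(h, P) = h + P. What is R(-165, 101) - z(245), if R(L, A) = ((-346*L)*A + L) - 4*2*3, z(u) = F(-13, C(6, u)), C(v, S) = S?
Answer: 5765669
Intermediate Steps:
F(h, P) = P + h
z(u) = -13 + u (z(u) = u - 13 = -13 + u)
R(L, A) = -24 + L - 346*A*L (R(L, A) = (-346*A*L + L) - 8*3 = (L - 346*A*L) - 24 = -24 + L - 346*A*L)
R(-165, 101) - z(245) = (-24 - 165 - 346*101*(-165)) - (-13 + 245) = (-24 - 165 + 5766090) - 1*232 = 5765901 - 232 = 5765669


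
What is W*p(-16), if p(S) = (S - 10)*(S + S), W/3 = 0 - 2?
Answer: -4992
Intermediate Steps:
W = -6 (W = 3*(0 - 2) = 3*(-2) = -6)
p(S) = 2*S*(-10 + S) (p(S) = (-10 + S)*(2*S) = 2*S*(-10 + S))
W*p(-16) = -12*(-16)*(-10 - 16) = -12*(-16)*(-26) = -6*832 = -4992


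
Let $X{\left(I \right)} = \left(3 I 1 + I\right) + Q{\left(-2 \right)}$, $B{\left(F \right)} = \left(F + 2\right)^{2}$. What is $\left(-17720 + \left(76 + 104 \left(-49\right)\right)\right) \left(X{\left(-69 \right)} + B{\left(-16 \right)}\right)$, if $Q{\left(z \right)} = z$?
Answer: $1864680$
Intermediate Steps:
$B{\left(F \right)} = \left(2 + F\right)^{2}$
$X{\left(I \right)} = -2 + 4 I$ ($X{\left(I \right)} = \left(3 I 1 + I\right) - 2 = \left(3 I + I\right) - 2 = 4 I - 2 = -2 + 4 I$)
$\left(-17720 + \left(76 + 104 \left(-49\right)\right)\right) \left(X{\left(-69 \right)} + B{\left(-16 \right)}\right) = \left(-17720 + \left(76 + 104 \left(-49\right)\right)\right) \left(\left(-2 + 4 \left(-69\right)\right) + \left(2 - 16\right)^{2}\right) = \left(-17720 + \left(76 - 5096\right)\right) \left(\left(-2 - 276\right) + \left(-14\right)^{2}\right) = \left(-17720 - 5020\right) \left(-278 + 196\right) = \left(-22740\right) \left(-82\right) = 1864680$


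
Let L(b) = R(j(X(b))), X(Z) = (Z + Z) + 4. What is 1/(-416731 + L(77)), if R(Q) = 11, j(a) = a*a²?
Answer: -1/416720 ≈ -2.3997e-6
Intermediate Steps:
X(Z) = 4 + 2*Z (X(Z) = 2*Z + 4 = 4 + 2*Z)
j(a) = a³
L(b) = 11
1/(-416731 + L(77)) = 1/(-416731 + 11) = 1/(-416720) = -1/416720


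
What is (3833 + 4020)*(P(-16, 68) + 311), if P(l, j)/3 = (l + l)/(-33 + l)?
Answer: 120425755/49 ≈ 2.4577e+6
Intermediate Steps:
P(l, j) = 6*l/(-33 + l) (P(l, j) = 3*((l + l)/(-33 + l)) = 3*((2*l)/(-33 + l)) = 3*(2*l/(-33 + l)) = 6*l/(-33 + l))
(3833 + 4020)*(P(-16, 68) + 311) = (3833 + 4020)*(6*(-16)/(-33 - 16) + 311) = 7853*(6*(-16)/(-49) + 311) = 7853*(6*(-16)*(-1/49) + 311) = 7853*(96/49 + 311) = 7853*(15335/49) = 120425755/49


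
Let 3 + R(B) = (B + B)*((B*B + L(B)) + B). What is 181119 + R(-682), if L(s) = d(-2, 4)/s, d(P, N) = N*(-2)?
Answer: -633317788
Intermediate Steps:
d(P, N) = -2*N
L(s) = -8/s (L(s) = (-2*4)/s = -8/s)
R(B) = -3 + 2*B*(B + B**2 - 8/B) (R(B) = -3 + (B + B)*((B*B - 8/B) + B) = -3 + (2*B)*((B**2 - 8/B) + B) = -3 + (2*B)*(B + B**2 - 8/B) = -3 + 2*B*(B + B**2 - 8/B))
181119 + R(-682) = 181119 + (-19 + 2*(-682)**2 + 2*(-682)**3) = 181119 + (-19 + 2*465124 + 2*(-317214568)) = 181119 + (-19 + 930248 - 634429136) = 181119 - 633498907 = -633317788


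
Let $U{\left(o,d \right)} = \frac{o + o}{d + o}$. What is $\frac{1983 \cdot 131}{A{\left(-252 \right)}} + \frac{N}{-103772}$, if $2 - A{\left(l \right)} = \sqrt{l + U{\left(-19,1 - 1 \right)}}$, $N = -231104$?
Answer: $\frac{6746628491}{3294761} + \frac{1298865 i \sqrt{10}}{254} \approx 2047.7 + 16171.0 i$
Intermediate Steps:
$U{\left(o,d \right)} = \frac{2 o}{d + o}$
$A{\left(l \right)} = 2 - \sqrt{2 + l}$ ($A{\left(l \right)} = 2 - \sqrt{l + 2 \left(-19\right) \frac{1}{\left(1 - 1\right) - 19}} = 2 - \sqrt{l + 2 \left(-19\right) \frac{1}{0 - 19}} = 2 - \sqrt{l + 2 \left(-19\right) \frac{1}{-19}} = 2 - \sqrt{l + 2 \left(-19\right) \left(- \frac{1}{19}\right)} = 2 - \sqrt{l + 2} = 2 - \sqrt{2 + l}$)
$\frac{1983 \cdot 131}{A{\left(-252 \right)}} + \frac{N}{-103772} = \frac{1983 \cdot 131}{2 - \sqrt{2 - 252}} - \frac{231104}{-103772} = \frac{259773}{2 - \sqrt{-250}} - - \frac{57776}{25943} = \frac{259773}{2 - 5 i \sqrt{10}} + \frac{57776}{25943} = \frac{57776}{25943} + \frac{259773}{2 - 5 i \sqrt{10}}$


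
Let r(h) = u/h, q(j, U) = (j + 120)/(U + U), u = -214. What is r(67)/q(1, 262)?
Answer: -112136/8107 ≈ -13.832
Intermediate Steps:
q(j, U) = (120 + j)/(2*U) (q(j, U) = (120 + j)/((2*U)) = (120 + j)*(1/(2*U)) = (120 + j)/(2*U))
r(h) = -214/h
r(67)/q(1, 262) = (-214/67)/(((½)*(120 + 1)/262)) = (-214*1/67)/(((½)*(1/262)*121)) = -214/(67*121/524) = -214/67*524/121 = -112136/8107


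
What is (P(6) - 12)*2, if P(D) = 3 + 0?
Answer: -18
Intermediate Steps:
P(D) = 3
(P(6) - 12)*2 = (3 - 12)*2 = -9*2 = -18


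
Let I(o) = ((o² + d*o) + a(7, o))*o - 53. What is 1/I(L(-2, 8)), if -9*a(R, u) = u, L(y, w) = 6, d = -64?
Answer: -1/2145 ≈ -0.00046620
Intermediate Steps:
a(R, u) = -u/9
I(o) = -53 + o*(o² - 577*o/9) (I(o) = ((o² - 64*o) - o/9)*o - 53 = (o² - 577*o/9)*o - 53 = o*(o² - 577*o/9) - 53 = -53 + o*(o² - 577*o/9))
1/I(L(-2, 8)) = 1/(-53 + 6³ - 577/9*6²) = 1/(-53 + 216 - 577/9*36) = 1/(-53 + 216 - 2308) = 1/(-2145) = -1/2145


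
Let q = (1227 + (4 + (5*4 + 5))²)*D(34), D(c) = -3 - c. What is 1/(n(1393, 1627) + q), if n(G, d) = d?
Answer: -1/74889 ≈ -1.3353e-5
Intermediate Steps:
q = -76516 (q = (1227 + (4 + (5*4 + 5))²)*(-3 - 1*34) = (1227 + (4 + (20 + 5))²)*(-3 - 34) = (1227 + (4 + 25)²)*(-37) = (1227 + 29²)*(-37) = (1227 + 841)*(-37) = 2068*(-37) = -76516)
1/(n(1393, 1627) + q) = 1/(1627 - 76516) = 1/(-74889) = -1/74889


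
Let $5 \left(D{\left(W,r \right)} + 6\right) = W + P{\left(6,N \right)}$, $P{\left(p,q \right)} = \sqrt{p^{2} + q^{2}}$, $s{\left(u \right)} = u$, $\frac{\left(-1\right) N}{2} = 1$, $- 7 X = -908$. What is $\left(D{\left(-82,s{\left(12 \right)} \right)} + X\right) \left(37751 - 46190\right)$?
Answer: $- \frac{31696884}{35} - \frac{16878 \sqrt{10}}{5} \approx -9.163 \cdot 10^{5}$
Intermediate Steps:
$X = \frac{908}{7}$ ($X = \left(- \frac{1}{7}\right) \left(-908\right) = \frac{908}{7} \approx 129.71$)
$N = -2$ ($N = \left(-2\right) 1 = -2$)
$D{\left(W,r \right)} = -6 + \frac{W}{5} + \frac{2 \sqrt{10}}{5}$ ($D{\left(W,r \right)} = -6 + \frac{W + \sqrt{6^{2} + \left(-2\right)^{2}}}{5} = -6 + \frac{W + \sqrt{36 + 4}}{5} = -6 + \frac{W + \sqrt{40}}{5} = -6 + \frac{W + 2 \sqrt{10}}{5} = -6 + \left(\frac{W}{5} + \frac{2 \sqrt{10}}{5}\right) = -6 + \frac{W}{5} + \frac{2 \sqrt{10}}{5}$)
$\left(D{\left(-82,s{\left(12 \right)} \right)} + X\right) \left(37751 - 46190\right) = \left(\left(-6 + \frac{1}{5} \left(-82\right) + \frac{2 \sqrt{10}}{5}\right) + \frac{908}{7}\right) \left(37751 - 46190\right) = \left(\left(-6 - \frac{82}{5} + \frac{2 \sqrt{10}}{5}\right) + \frac{908}{7}\right) \left(-8439\right) = \left(\left(- \frac{112}{5} + \frac{2 \sqrt{10}}{5}\right) + \frac{908}{7}\right) \left(-8439\right) = \left(\frac{3756}{35} + \frac{2 \sqrt{10}}{5}\right) \left(-8439\right) = - \frac{31696884}{35} - \frac{16878 \sqrt{10}}{5}$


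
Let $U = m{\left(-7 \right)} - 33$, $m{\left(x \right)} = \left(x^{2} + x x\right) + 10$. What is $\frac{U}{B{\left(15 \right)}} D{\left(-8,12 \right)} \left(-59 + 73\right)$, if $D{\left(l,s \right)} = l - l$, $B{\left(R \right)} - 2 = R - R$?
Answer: $0$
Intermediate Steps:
$B{\left(R \right)} = 2$ ($B{\left(R \right)} = 2 + \left(R - R\right) = 2 + 0 = 2$)
$D{\left(l,s \right)} = 0$
$m{\left(x \right)} = 10 + 2 x^{2}$ ($m{\left(x \right)} = \left(x^{2} + x^{2}\right) + 10 = 2 x^{2} + 10 = 10 + 2 x^{2}$)
$U = 75$ ($U = \left(10 + 2 \left(-7\right)^{2}\right) - 33 = \left(10 + 2 \cdot 49\right) - 33 = \left(10 + 98\right) - 33 = 108 - 33 = 75$)
$\frac{U}{B{\left(15 \right)}} D{\left(-8,12 \right)} \left(-59 + 73\right) = \frac{75}{2} \cdot 0 \left(-59 + 73\right) = 75 \cdot \frac{1}{2} \cdot 0 \cdot 14 = \frac{75}{2} \cdot 0 \cdot 14 = 0 \cdot 14 = 0$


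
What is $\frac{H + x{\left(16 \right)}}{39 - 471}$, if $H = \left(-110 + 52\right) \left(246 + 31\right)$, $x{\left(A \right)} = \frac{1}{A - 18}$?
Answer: $\frac{10711}{288} \approx 37.191$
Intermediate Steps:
$x{\left(A \right)} = \frac{1}{-18 + A}$
$H = -16066$ ($H = \left(-58\right) 277 = -16066$)
$\frac{H + x{\left(16 \right)}}{39 - 471} = \frac{-16066 + \frac{1}{-18 + 16}}{39 - 471} = \frac{-16066 + \frac{1}{-2}}{-432} = \left(-16066 - \frac{1}{2}\right) \left(- \frac{1}{432}\right) = \left(- \frac{32133}{2}\right) \left(- \frac{1}{432}\right) = \frac{10711}{288}$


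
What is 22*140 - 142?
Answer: 2938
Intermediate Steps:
22*140 - 142 = 3080 - 142 = 2938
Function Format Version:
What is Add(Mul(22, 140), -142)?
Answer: 2938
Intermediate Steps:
Add(Mul(22, 140), -142) = Add(3080, -142) = 2938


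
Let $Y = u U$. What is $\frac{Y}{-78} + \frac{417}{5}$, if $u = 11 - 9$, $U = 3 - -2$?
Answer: $\frac{16238}{195} \approx 83.272$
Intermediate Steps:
$U = 5$ ($U = 3 + 2 = 5$)
$u = 2$
$Y = 10$ ($Y = 2 \cdot 5 = 10$)
$\frac{Y}{-78} + \frac{417}{5} = \frac{10}{-78} + \frac{417}{5} = 10 \left(- \frac{1}{78}\right) + 417 \cdot \frac{1}{5} = - \frac{5}{39} + \frac{417}{5} = \frac{16238}{195}$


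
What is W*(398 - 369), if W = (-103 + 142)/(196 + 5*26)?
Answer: 1131/326 ≈ 3.4693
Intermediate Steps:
W = 39/326 (W = 39/(196 + 130) = 39/326 ≈ 0.11963)
W*(398 - 369) = 39*(398 - 369)/326 = (39/326)*29 = 1131/326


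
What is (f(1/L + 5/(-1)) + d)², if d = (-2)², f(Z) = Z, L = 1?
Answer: 0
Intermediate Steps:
d = 4
(f(1/L + 5/(-1)) + d)² = ((1/1 + 5/(-1)) + 4)² = ((1*1 + 5*(-1)) + 4)² = ((1 - 5) + 4)² = (-4 + 4)² = 0² = 0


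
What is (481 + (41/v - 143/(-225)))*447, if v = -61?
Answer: 983582227/4575 ≈ 2.1499e+5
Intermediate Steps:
(481 + (41/v - 143/(-225)))*447 = (481 + (41/(-61) - 143/(-225)))*447 = (481 + (41*(-1/61) - 143*(-1/225)))*447 = (481 + (-41/61 + 143/225))*447 = (481 - 502/13725)*447 = (6601223/13725)*447 = 983582227/4575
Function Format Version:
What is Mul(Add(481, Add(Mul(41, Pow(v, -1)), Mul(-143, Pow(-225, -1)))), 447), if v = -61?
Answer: Rational(983582227, 4575) ≈ 2.1499e+5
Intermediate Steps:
Mul(Add(481, Add(Mul(41, Pow(v, -1)), Mul(-143, Pow(-225, -1)))), 447) = Mul(Add(481, Add(Mul(41, Pow(-61, -1)), Mul(-143, Pow(-225, -1)))), 447) = Mul(Add(481, Add(Mul(41, Rational(-1, 61)), Mul(-143, Rational(-1, 225)))), 447) = Mul(Add(481, Add(Rational(-41, 61), Rational(143, 225))), 447) = Mul(Add(481, Rational(-502, 13725)), 447) = Mul(Rational(6601223, 13725), 447) = Rational(983582227, 4575)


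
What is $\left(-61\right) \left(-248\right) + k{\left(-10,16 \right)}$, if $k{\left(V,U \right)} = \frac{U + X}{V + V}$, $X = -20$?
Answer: $\frac{75641}{5} \approx 15128.0$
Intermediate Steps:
$k{\left(V,U \right)} = \frac{-20 + U}{2 V}$ ($k{\left(V,U \right)} = \frac{U - 20}{V + V} = \frac{-20 + U}{2 V}$)
$\left(-61\right) \left(-248\right) + k{\left(-10,16 \right)} = \left(-61\right) \left(-248\right) + \frac{-20 + 16}{2 \left(-10\right)} = 15128 + \frac{1}{2} \left(- \frac{1}{10}\right) \left(-4\right) = 15128 + \frac{1}{5} = \frac{75641}{5}$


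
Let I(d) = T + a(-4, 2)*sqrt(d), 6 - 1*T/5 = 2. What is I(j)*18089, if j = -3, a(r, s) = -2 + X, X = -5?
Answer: 361780 - 126623*I*sqrt(3) ≈ 3.6178e+5 - 2.1932e+5*I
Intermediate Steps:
T = 20 (T = 30 - 5*2 = 30 - 10 = 20)
a(r, s) = -7 (a(r, s) = -2 - 5 = -7)
I(d) = 20 - 7*sqrt(d)
I(j)*18089 = (20 - 7*I*sqrt(3))*18089 = 361780 - 126623*I*sqrt(3)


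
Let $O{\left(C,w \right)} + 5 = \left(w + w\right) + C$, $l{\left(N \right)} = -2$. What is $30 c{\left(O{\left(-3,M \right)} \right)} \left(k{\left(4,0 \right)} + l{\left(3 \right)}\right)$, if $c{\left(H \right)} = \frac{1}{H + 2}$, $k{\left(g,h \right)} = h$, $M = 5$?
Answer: $-15$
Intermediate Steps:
$O{\left(C,w \right)} = -5 + C + 2 w$ ($O{\left(C,w \right)} = -5 + \left(\left(w + w\right) + C\right) = -5 + \left(2 w + C\right) = -5 + \left(C + 2 w\right) = -5 + C + 2 w$)
$c{\left(H \right)} = \frac{1}{2 + H}$
$30 c{\left(O{\left(-3,M \right)} \right)} \left(k{\left(4,0 \right)} + l{\left(3 \right)}\right) = \frac{30}{2 - -2} \left(0 - 2\right) = \frac{30}{2 - -2} \left(-2\right) = \frac{30}{2 + 2} \left(-2\right) = \frac{30}{4} \left(-2\right) = 30 \cdot \frac{1}{4} \left(-2\right) = \frac{15}{2} \left(-2\right) = -15$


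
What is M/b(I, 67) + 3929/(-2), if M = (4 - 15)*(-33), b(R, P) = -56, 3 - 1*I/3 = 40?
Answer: -110375/56 ≈ -1971.0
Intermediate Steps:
I = -111 (I = 9 - 3*40 = 9 - 120 = -111)
M = 363 (M = -11*(-33) = 363)
M/b(I, 67) + 3929/(-2) = 363/(-56) + 3929/(-2) = 363*(-1/56) + 3929*(-½) = -363/56 - 3929/2 = -110375/56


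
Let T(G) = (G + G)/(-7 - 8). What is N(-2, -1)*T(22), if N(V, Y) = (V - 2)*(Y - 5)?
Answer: -352/5 ≈ -70.400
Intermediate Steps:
N(V, Y) = (-5 + Y)*(-2 + V) (N(V, Y) = (-2 + V)*(-5 + Y) = (-5 + Y)*(-2 + V))
T(G) = -2*G/15 (T(G) = (2*G)/(-15) = (2*G)*(-1/15) = -2*G/15)
N(-2, -1)*T(22) = (10 - 5*(-2) - 2*(-1) - 2*(-1))*(-2/15*22) = (10 + 10 + 2 + 2)*(-44/15) = 24*(-44/15) = -352/5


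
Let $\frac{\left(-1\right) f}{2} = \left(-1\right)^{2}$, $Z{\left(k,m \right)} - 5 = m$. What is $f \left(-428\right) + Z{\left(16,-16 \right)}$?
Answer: $845$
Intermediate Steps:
$Z{\left(k,m \right)} = 5 + m$
$f = -2$ ($f = - 2 \left(-1\right)^{2} = \left(-2\right) 1 = -2$)
$f \left(-428\right) + Z{\left(16,-16 \right)} = \left(-2\right) \left(-428\right) + \left(5 - 16\right) = 856 - 11 = 845$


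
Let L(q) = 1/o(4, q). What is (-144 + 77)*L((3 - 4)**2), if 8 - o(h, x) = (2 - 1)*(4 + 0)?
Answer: -67/4 ≈ -16.750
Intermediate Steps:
o(h, x) = 4 (o(h, x) = 8 - (2 - 1)*(4 + 0) = 8 - 4 = 4)
L(q) = 1/4
(-144 + 77)*L((3 - 4)**2) = (-144 + 77)*(1/4) = -67*1/4 = -67/4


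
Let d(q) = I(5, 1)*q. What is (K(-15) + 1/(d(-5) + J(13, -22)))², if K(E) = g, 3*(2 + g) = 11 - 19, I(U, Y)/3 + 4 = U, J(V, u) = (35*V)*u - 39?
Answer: 19852528201/911556864 ≈ 21.779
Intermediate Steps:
J(V, u) = -39 + 35*V*u (J(V, u) = 35*V*u - 39 = -39 + 35*V*u)
I(U, Y) = -12 + 3*U
d(q) = 3*q (d(q) = (-12 + 3*5)*q = (-12 + 15)*q = 3*q)
g = -14/3 (g = -2 + (11 - 19)/3 = -2 + (⅓)*(-8) = -2 - 8/3 = -14/3 ≈ -4.6667)
K(E) = -14/3
(K(-15) + 1/(d(-5) + J(13, -22)))² = (-14/3 + 1/(3*(-5) + (-39 + 35*13*(-22))))² = (-14/3 + 1/(-15 + (-39 - 10010)))² = (-14/3 + 1/(-15 - 10049))² = (-14/3 + 1/(-10064))² = (-14/3 - 1/10064)² = (-140899/30192)² = 19852528201/911556864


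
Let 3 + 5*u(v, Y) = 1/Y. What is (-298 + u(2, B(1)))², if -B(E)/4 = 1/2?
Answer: 8922169/100 ≈ 89222.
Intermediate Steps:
B(E) = -2 (B(E) = -4/2 = -4*½ = -2)
u(v, Y) = -⅗ + 1/(5*Y)
(-298 + u(2, B(1)))² = (-298 + (⅕)*(1 - 3*(-2))/(-2))² = (-298 + (⅕)*(-½)*(1 + 6))² = (-298 + (⅕)*(-½)*7)² = (-298 - 7/10)² = (-2987/10)² = 8922169/100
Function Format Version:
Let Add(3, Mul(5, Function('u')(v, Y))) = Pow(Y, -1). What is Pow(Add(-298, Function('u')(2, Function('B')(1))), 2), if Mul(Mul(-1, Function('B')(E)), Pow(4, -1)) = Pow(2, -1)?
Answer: Rational(8922169, 100) ≈ 89222.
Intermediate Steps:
Function('B')(E) = -2 (Function('B')(E) = Mul(-4, Pow(2, -1)) = Mul(-4, Rational(1, 2)) = -2)
Function('u')(v, Y) = Add(Rational(-3, 5), Mul(Rational(1, 5), Pow(Y, -1)))
Pow(Add(-298, Function('u')(2, Function('B')(1))), 2) = Pow(Add(-298, Mul(Rational(1, 5), Pow(-2, -1), Add(1, Mul(-3, -2)))), 2) = Pow(Add(-298, Mul(Rational(1, 5), Rational(-1, 2), Add(1, 6))), 2) = Pow(Add(-298, Mul(Rational(1, 5), Rational(-1, 2), 7)), 2) = Pow(Add(-298, Rational(-7, 10)), 2) = Pow(Rational(-2987, 10), 2) = Rational(8922169, 100)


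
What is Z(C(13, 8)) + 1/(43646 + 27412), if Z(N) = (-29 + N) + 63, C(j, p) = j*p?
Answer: 9806005/71058 ≈ 138.00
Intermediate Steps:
Z(N) = 34 + N
Z(C(13, 8)) + 1/(43646 + 27412) = (34 + 13*8) + 1/(43646 + 27412) = (34 + 104) + 1/71058 = 138 + 1/71058 = 9806005/71058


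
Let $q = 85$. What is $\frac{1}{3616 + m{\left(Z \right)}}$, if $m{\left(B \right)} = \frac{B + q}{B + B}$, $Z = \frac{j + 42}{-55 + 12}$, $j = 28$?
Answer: $\frac{28}{100531} \approx 0.00027852$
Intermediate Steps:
$Z = - \frac{70}{43}$ ($Z = \frac{28 + 42}{-55 + 12} = \frac{70}{-43} = 70 \left(- \frac{1}{43}\right) = - \frac{70}{43} \approx -1.6279$)
$m{\left(B \right)} = \frac{85 + B}{2 B}$ ($m{\left(B \right)} = \frac{B + 85}{B + B} = \frac{85 + B}{2 B}$)
$\frac{1}{3616 + m{\left(Z \right)}} = \frac{1}{3616 + \frac{85 - \frac{70}{43}}{2 \left(- \frac{70}{43}\right)}} = \frac{1}{3616 + \frac{1}{2} \left(- \frac{43}{70}\right) \frac{3585}{43}} = \frac{1}{3616 - \frac{717}{28}} = \frac{1}{\frac{100531}{28}} = \frac{28}{100531}$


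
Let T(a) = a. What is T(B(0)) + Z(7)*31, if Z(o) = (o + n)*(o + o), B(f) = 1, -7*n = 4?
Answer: 2791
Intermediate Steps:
n = -4/7 (n = -⅐*4 = -4/7 ≈ -0.57143)
Z(o) = 2*o*(-4/7 + o) (Z(o) = (o - 4/7)*(o + o) = (-4/7 + o)*(2*o) = 2*o*(-4/7 + o))
T(B(0)) + Z(7)*31 = 1 + ((2/7)*7*(-4 + 7*7))*31 = 1 + ((2/7)*7*(-4 + 49))*31 = 1 + ((2/7)*7*45)*31 = 1 + 90*31 = 1 + 2790 = 2791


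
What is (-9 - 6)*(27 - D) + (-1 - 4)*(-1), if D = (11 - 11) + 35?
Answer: 125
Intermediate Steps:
D = 35 (D = 0 + 35 = 35)
(-9 - 6)*(27 - D) + (-1 - 4)*(-1) = (-9 - 6)*(27 - 1*35) + (-1 - 4)*(-1) = (-3*3 - 6)*(27 - 35) - 5*(-1) = (-9 - 6)*(-8) + 5 = -15*(-8) + 5 = 120 + 5 = 125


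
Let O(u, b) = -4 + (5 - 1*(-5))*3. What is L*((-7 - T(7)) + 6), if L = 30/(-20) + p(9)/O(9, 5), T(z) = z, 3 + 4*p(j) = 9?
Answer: 150/13 ≈ 11.538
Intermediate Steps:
p(j) = 3/2 (p(j) = -3/4 + (1/4)*9 = -3/4 + 9/4 = 3/2)
O(u, b) = 26 (O(u, b) = -4 + (5 + 5)*3 = -4 + 10*3 = -4 + 30 = 26)
L = -75/52 (L = 30/(-20) + (3/2)/26 = 30*(-1/20) + (3/2)*(1/26) = -3/2 + 3/52 = -75/52 ≈ -1.4423)
L*((-7 - T(7)) + 6) = -75*((-7 - 1*7) + 6)/52 = -75*((-7 - 7) + 6)/52 = -75*(-14 + 6)/52 = -75/52*(-8) = 150/13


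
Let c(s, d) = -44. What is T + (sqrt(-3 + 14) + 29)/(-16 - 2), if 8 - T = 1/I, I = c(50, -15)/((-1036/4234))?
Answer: 1337837/209583 - sqrt(11)/18 ≈ 6.1991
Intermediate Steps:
I = 46574/259 (I = -44/((-1036/4234)) = -44/((-1036*1/4234)) = -44/(-518/2117) = -44*(-2117/518) = 46574/259 ≈ 179.82)
T = 372333/46574 (T = 8 - 1/46574/259 = 8 - 1*259/46574 = 8 - 259/46574 = 372333/46574 ≈ 7.9944)
T + (sqrt(-3 + 14) + 29)/(-16 - 2) = 372333/46574 + (sqrt(-3 + 14) + 29)/(-16 - 2) = 372333/46574 + (sqrt(11) + 29)/(-18) = 372333/46574 - (29 + sqrt(11))/18 = 372333/46574 + (-29/18 - sqrt(11)/18) = 1337837/209583 - sqrt(11)/18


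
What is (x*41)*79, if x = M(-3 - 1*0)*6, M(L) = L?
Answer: -58302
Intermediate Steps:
x = -18 (x = (-3 - 1*0)*6 = (-3 + 0)*6 = -3*6 = -18)
(x*41)*79 = -18*41*79 = -738*79 = -58302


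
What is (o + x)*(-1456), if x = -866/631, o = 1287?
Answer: -1181152336/631 ≈ -1.8719e+6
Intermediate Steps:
x = -866/631 (x = -866*1/631 = -866/631 ≈ -1.3724)
(o + x)*(-1456) = (1287 - 866/631)*(-1456) = (811231/631)*(-1456) = -1181152336/631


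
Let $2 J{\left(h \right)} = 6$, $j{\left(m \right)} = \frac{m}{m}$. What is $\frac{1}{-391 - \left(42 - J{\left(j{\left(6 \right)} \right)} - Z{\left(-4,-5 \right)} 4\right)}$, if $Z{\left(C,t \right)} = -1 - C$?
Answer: $- \frac{1}{418} \approx -0.0023923$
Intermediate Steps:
$j{\left(m \right)} = 1$
$J{\left(h \right)} = 3$ ($J{\left(h \right)} = \frac{1}{2} \cdot 6 = 3$)
$\frac{1}{-391 - \left(42 - J{\left(j{\left(6 \right)} \right)} - Z{\left(-4,-5 \right)} 4\right)} = \frac{1}{-391 - \left(39 - \left(-1 - -4\right) 4\right)} = \frac{1}{-391 - \left(39 - \left(-1 + 4\right) 4\right)} = \frac{1}{-391 + \left(\left(79 + \left(3 + 3 \cdot 4\right)\right) - 121\right)} = \frac{1}{-391 + \left(\left(79 + \left(3 + 12\right)\right) - 121\right)} = \frac{1}{-391 + \left(\left(79 + 15\right) - 121\right)} = \frac{1}{-391 + \left(94 - 121\right)} = \frac{1}{-391 - 27} = \frac{1}{-418} = - \frac{1}{418}$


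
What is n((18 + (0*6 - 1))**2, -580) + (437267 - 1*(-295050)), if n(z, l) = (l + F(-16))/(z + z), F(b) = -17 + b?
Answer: 423278613/578 ≈ 7.3232e+5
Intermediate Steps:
n(z, l) = (-33 + l)/(2*z) (n(z, l) = (l + (-17 - 16))/(z + z) = (l - 33)/((2*z)) = (-33 + l)*(1/(2*z)) = (-33 + l)/(2*z))
n((18 + (0*6 - 1))**2, -580) + (437267 - 1*(-295050)) = (-33 - 580)/(2*((18 + (0*6 - 1))**2)) + (437267 - 1*(-295050)) = (1/2)*(-613)/(18 + (0 - 1))**2 + (437267 + 295050) = (1/2)*(-613)/(18 - 1)**2 + 732317 = (1/2)*(-613)/17**2 + 732317 = (1/2)*(-613)/289 + 732317 = (1/2)*(1/289)*(-613) + 732317 = -613/578 + 732317 = 423278613/578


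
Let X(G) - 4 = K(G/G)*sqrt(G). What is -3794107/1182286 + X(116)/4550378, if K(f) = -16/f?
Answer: -1233186878093/384274871722 - 16*sqrt(29)/2275189 ≈ -3.2092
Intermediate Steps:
X(G) = 4 - 16*sqrt(G) (X(G) = 4 + (-16/(G/G))*sqrt(G) = 4 + (-16/1)*sqrt(G) = 4 + (-16*1)*sqrt(G) = 4 - 16*sqrt(G))
-3794107/1182286 + X(116)/4550378 = -3794107/1182286 + (4 - 32*sqrt(29))/4550378 = -3794107*1/1182286 + (4 - 32*sqrt(29))*(1/4550378) = -3794107/1182286 + (4 - 32*sqrt(29))*(1/4550378) = -3794107/1182286 + (2/2275189 - 16*sqrt(29)/2275189) = -1233186878093/384274871722 - 16*sqrt(29)/2275189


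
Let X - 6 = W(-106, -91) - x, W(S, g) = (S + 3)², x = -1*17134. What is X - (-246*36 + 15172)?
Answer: 21433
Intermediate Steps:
x = -17134
W(S, g) = (3 + S)²
X = 27749 (X = 6 + ((3 - 106)² - 1*(-17134)) = 6 + ((-103)² + 17134) = 6 + (10609 + 17134) = 6 + 27743 = 27749)
X - (-246*36 + 15172) = 27749 - (-246*36 + 15172) = 27749 - (-8856 + 15172) = 27749 - 1*6316 = 27749 - 6316 = 21433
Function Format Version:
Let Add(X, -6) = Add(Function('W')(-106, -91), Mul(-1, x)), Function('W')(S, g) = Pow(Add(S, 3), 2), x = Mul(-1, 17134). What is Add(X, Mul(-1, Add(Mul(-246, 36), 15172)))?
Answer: 21433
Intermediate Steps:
x = -17134
Function('W')(S, g) = Pow(Add(3, S), 2)
X = 27749 (X = Add(6, Add(Pow(Add(3, -106), 2), Mul(-1, -17134))) = Add(6, Add(Pow(-103, 2), 17134)) = Add(6, Add(10609, 17134)) = Add(6, 27743) = 27749)
Add(X, Mul(-1, Add(Mul(-246, 36), 15172))) = Add(27749, Mul(-1, Add(Mul(-246, 36), 15172))) = Add(27749, Mul(-1, Add(-8856, 15172))) = Add(27749, Mul(-1, 6316)) = Add(27749, -6316) = 21433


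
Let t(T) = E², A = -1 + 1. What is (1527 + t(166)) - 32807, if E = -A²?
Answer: -31280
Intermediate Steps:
A = 0
E = 0 (E = -1*0² = -1*0 = 0)
t(T) = 0 (t(T) = 0² = 0)
(1527 + t(166)) - 32807 = (1527 + 0) - 32807 = 1527 - 32807 = -31280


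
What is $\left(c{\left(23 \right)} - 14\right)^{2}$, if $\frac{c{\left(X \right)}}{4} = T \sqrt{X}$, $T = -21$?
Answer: $162484 + 2352 \sqrt{23} \approx 1.7376 \cdot 10^{5}$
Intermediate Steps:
$c{\left(X \right)} = - 84 \sqrt{X}$ ($c{\left(X \right)} = 4 \left(- 21 \sqrt{X}\right) = - 84 \sqrt{X}$)
$\left(c{\left(23 \right)} - 14\right)^{2} = \left(- 84 \sqrt{23} - 14\right)^{2} = \left(-14 - 84 \sqrt{23}\right)^{2}$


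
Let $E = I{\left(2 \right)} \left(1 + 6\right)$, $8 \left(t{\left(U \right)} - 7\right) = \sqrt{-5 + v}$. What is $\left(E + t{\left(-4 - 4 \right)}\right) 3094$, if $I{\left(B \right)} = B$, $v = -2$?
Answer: $64974 + \frac{1547 i \sqrt{7}}{4} \approx 64974.0 + 1023.2 i$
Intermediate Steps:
$t{\left(U \right)} = 7 + \frac{i \sqrt{7}}{8}$ ($t{\left(U \right)} = 7 + \frac{\sqrt{-5 - 2}}{8} = 7 + \frac{\sqrt{-7}}{8} = 7 + \frac{i \sqrt{7}}{8}$)
$E = 14$ ($E = 2 \left(1 + 6\right) = 2 \cdot 7 = 14$)
$\left(E + t{\left(-4 - 4 \right)}\right) 3094 = \left(14 + \left(7 + \frac{i \sqrt{7}}{8}\right)\right) 3094 = \left(21 + \frac{i \sqrt{7}}{8}\right) 3094 = 64974 + \frac{1547 i \sqrt{7}}{4}$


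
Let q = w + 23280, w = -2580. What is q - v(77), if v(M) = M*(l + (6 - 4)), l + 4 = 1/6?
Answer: 125047/6 ≈ 20841.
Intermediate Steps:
l = -23/6 (l = -4 + 1/6 = -4 + ⅙ = -23/6 ≈ -3.8333)
v(M) = -11*M/6 (v(M) = M*(-23/6 + (6 - 4)) = M*(-23/6 + 2) = M*(-11/6) = -11*M/6)
q = 20700 (q = -2580 + 23280 = 20700)
q - v(77) = 20700 - (-11)*77/6 = 20700 - 1*(-847/6) = 20700 + 847/6 = 125047/6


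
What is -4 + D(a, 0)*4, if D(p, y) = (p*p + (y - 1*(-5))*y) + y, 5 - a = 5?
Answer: -4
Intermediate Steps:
a = 0 (a = 5 - 1*5 = 5 - 5 = 0)
D(p, y) = y + p² + y*(5 + y) (D(p, y) = (p² + (y + 5)*y) + y = (p² + (5 + y)*y) + y = (p² + y*(5 + y)) + y = y + p² + y*(5 + y))
-4 + D(a, 0)*4 = -4 + (0² + 0² + 6*0)*4 = -4 + (0 + 0 + 0)*4 = -4 + 0*4 = -4 + 0 = -4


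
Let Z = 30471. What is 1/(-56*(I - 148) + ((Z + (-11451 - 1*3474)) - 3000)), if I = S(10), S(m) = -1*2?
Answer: 1/20946 ≈ 4.7742e-5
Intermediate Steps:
S(m) = -2
I = -2
1/(-56*(I - 148) + ((Z + (-11451 - 1*3474)) - 3000)) = 1/(-56*(-2 - 148) + ((30471 + (-11451 - 1*3474)) - 3000)) = 1/(-56*(-150) + ((30471 + (-11451 - 3474)) - 3000)) = 1/(8400 + ((30471 - 14925) - 3000)) = 1/(8400 + (15546 - 3000)) = 1/(8400 + 12546) = 1/20946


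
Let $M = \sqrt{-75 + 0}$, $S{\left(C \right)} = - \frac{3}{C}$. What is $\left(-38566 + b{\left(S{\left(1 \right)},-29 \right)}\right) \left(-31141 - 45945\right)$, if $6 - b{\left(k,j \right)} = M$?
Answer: $2972436160 + 385430 i \sqrt{3} \approx 2.9724 \cdot 10^{9} + 6.6758 \cdot 10^{5} i$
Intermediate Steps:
$M = 5 i \sqrt{3}$ ($M = \sqrt{-75} = 5 i \sqrt{3} \approx 8.6602 i$)
$b{\left(k,j \right)} = 6 - 5 i \sqrt{3}$
$\left(-38566 + b{\left(S{\left(1 \right)},-29 \right)}\right) \left(-31141 - 45945\right) = \left(-38566 + \left(6 - 5 i \sqrt{3}\right)\right) \left(-31141 - 45945\right) = \left(-38560 - 5 i \sqrt{3}\right) \left(-77086\right) = 2972436160 + 385430 i \sqrt{3}$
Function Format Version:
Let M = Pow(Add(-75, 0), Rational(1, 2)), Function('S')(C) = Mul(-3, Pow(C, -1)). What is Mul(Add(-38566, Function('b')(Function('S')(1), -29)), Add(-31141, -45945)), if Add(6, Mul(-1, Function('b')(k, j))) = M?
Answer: Add(2972436160, Mul(385430, I, Pow(3, Rational(1, 2)))) ≈ Add(2.9724e+9, Mul(6.6758e+5, I))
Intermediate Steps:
M = Mul(5, I, Pow(3, Rational(1, 2))) (M = Pow(-75, Rational(1, 2)) = Mul(5, I, Pow(3, Rational(1, 2))) ≈ Mul(8.6602, I))
Function('b')(k, j) = Add(6, Mul(-5, I, Pow(3, Rational(1, 2)))) (Function('b')(k, j) = Add(6, Mul(-1, Mul(5, I, Pow(3, Rational(1, 2))))) = Add(6, Mul(-5, I, Pow(3, Rational(1, 2)))))
Mul(Add(-38566, Function('b')(Function('S')(1), -29)), Add(-31141, -45945)) = Mul(Add(-38566, Add(6, Mul(-5, I, Pow(3, Rational(1, 2))))), Add(-31141, -45945)) = Mul(Add(-38560, Mul(-5, I, Pow(3, Rational(1, 2)))), -77086) = Add(2972436160, Mul(385430, I, Pow(3, Rational(1, 2))))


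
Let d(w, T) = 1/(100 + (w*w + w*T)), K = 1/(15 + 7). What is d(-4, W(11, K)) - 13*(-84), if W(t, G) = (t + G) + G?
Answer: 860507/788 ≈ 1092.0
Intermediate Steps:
K = 1/22 ≈ 0.045455
W(t, G) = t + 2*G (W(t, G) = (G + t) + G = t + 2*G)
d(w, T) = 1/(100 + w² + T*w) (d(w, T) = 1/(100 + (w² + T*w)) = 1/(100 + w² + T*w))
d(-4, W(11, K)) - 13*(-84) = 1/(100 + (-4)² + (11 + 2*(1/22))*(-4)) - 13*(-84) = 1/(100 + 16 + (11 + 1/11)*(-4)) - 1*(-1092) = 1/(100 + 16 + (122/11)*(-4)) + 1092 = 1/(100 + 16 - 488/11) + 1092 = 1/(788/11) + 1092 = 11/788 + 1092 = 860507/788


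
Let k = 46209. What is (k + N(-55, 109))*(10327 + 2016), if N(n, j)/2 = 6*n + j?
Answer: 564902081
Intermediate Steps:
N(n, j) = 2*j + 12*n (N(n, j) = 2*(6*n + j) = 2*(j + 6*n) = 2*j + 12*n)
(k + N(-55, 109))*(10327 + 2016) = (46209 + (2*109 + 12*(-55)))*(10327 + 2016) = (46209 + (218 - 660))*12343 = (46209 - 442)*12343 = 45767*12343 = 564902081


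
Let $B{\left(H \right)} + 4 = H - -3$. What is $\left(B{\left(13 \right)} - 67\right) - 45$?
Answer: $-100$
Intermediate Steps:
$B{\left(H \right)} = -1 + H$ ($B{\left(H \right)} = -4 + \left(H - -3\right) = -4 + \left(H + 3\right) = -4 + \left(3 + H\right) = -1 + H$)
$\left(B{\left(13 \right)} - 67\right) - 45 = \left(\left(-1 + 13\right) - 67\right) - 45 = \left(12 - 67\right) - 45 = -55 - 45 = -100$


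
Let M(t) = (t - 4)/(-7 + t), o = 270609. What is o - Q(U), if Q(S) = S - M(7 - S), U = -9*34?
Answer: 27633433/102 ≈ 2.7092e+5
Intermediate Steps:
M(t) = (-4 + t)/(-7 + t)
U = -306
Q(S) = S + (3 - S)/S (Q(S) = S - (-4 + (7 - S))/(-7 + (7 - S)) = S - (3 - S)/((-S)) = S - (-1/S)*(3 - S) = S - (-1)*(3 - S)/S = S + (3 - S)/S)
o - Q(U) = 270609 - (-1 - 306 + 3/(-306)) = 270609 - (-1 - 306 + 3*(-1/306)) = 270609 - (-1 - 306 - 1/102) = 270609 - 1*(-31315/102) = 270609 + 31315/102 = 27633433/102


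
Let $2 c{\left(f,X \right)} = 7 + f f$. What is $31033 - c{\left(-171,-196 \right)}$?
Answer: $16409$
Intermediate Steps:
$c{\left(f,X \right)} = \frac{7}{2} + \frac{f^{2}}{2}$ ($c{\left(f,X \right)} = \frac{7 + f f}{2} = \frac{7 + f^{2}}{2} = \frac{7}{2} + \frac{f^{2}}{2}$)
$31033 - c{\left(-171,-196 \right)} = 31033 - \left(\frac{7}{2} + \frac{\left(-171\right)^{2}}{2}\right) = 31033 - \left(\frac{7}{2} + \frac{1}{2} \cdot 29241\right) = 31033 - \left(\frac{7}{2} + \frac{29241}{2}\right) = 31033 - 14624 = 16409$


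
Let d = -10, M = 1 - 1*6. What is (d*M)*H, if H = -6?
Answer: -300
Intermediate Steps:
M = -5 (M = 1 - 6 = -5)
(d*M)*H = -10*(-5)*(-6) = 50*(-6) = -300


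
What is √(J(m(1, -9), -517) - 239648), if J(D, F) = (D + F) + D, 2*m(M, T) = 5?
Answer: 4*I*√15010 ≈ 490.06*I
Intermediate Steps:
m(M, T) = 5/2 (m(M, T) = (½)*5 = 5/2)
J(D, F) = F + 2*D
√(J(m(1, -9), -517) - 239648) = √((-517 + 2*(5/2)) - 239648) = √((-517 + 5) - 239648) = √(-512 - 239648) = √(-240160) = 4*I*√15010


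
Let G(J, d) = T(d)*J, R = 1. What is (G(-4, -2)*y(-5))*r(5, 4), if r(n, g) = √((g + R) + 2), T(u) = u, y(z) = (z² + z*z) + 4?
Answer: 432*√7 ≈ 1143.0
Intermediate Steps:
y(z) = 4 + 2*z² (y(z) = (z² + z²) + 4 = 2*z² + 4 = 4 + 2*z²)
G(J, d) = J*d (G(J, d) = d*J = J*d)
r(n, g) = √(3 + g) (r(n, g) = √((g + 1) + 2) = √((1 + g) + 2) = √(3 + g))
(G(-4, -2)*y(-5))*r(5, 4) = ((-4*(-2))*(4 + 2*(-5)²))*√(3 + 4) = (8*(4 + 2*25))*√7 = (8*(4 + 50))*√7 = (8*54)*√7 = 432*√7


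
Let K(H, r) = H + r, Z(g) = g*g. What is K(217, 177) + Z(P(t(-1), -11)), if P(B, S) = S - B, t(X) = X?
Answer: 494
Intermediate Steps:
Z(g) = g²
K(217, 177) + Z(P(t(-1), -11)) = (217 + 177) + (-11 - 1*(-1))² = 394 + (-11 + 1)² = 394 + (-10)² = 394 + 100 = 494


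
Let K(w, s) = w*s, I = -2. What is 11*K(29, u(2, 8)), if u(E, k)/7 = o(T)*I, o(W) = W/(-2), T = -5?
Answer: -11165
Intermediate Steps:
o(W) = -W/2 (o(W) = W*(-1/2) = -W/2)
u(E, k) = -35 (u(E, k) = 7*(-1/2*(-5)*(-2)) = 7*((5/2)*(-2)) = 7*(-5) = -35)
K(w, s) = s*w
11*K(29, u(2, 8)) = 11*(-35*29) = 11*(-1015) = -11165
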